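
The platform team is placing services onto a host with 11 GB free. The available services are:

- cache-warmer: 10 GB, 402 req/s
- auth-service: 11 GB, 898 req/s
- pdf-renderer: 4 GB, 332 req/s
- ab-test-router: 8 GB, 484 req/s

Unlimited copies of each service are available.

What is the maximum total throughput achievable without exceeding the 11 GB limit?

Density check — pdf-renderer 83.00, auth-service 81.64, ab-test-router 60.50, cache-warmer 40.20 are the best per GB.
Taking the top-ratio services first gives 2×pdf-renderer for 664 (8 GB).
The 8 GB tied up in 2×pdf-renderer is better spent on auth-service — total rises to 898 (11 GB).
Nothing else within 11 GB beats 898.

898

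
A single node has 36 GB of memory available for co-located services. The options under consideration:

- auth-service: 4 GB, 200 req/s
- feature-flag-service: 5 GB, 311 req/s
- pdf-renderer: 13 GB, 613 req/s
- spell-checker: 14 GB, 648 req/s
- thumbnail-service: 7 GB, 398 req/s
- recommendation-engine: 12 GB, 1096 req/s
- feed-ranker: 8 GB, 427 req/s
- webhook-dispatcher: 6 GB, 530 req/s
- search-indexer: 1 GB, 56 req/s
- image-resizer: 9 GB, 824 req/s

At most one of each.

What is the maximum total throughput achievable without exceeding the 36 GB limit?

The ratio heuristic lands on feature-flag-service + recommendation-engine + webhook-dispatcher + search-indexer + image-resizer (2817) but leaves 3 GB idle.
Replace search-indexer with auth-service: the trade gains 144 net, giving 2961 at 36 GB.
Every other selection either busts 36 GB or fails to beat 2961.

2961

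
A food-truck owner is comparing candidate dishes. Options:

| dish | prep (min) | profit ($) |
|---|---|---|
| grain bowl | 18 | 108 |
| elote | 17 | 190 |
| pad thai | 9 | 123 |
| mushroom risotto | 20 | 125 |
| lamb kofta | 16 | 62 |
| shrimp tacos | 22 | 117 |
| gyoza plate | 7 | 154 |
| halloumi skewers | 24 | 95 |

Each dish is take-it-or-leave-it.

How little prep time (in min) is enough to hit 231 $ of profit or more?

Minimise min subject to total profit ≥ 231.
Taking pad thai + gyoza plate gives 277 (≥ 231) for 16 min.
Any bundle with less than 16 min falls short of 231.

16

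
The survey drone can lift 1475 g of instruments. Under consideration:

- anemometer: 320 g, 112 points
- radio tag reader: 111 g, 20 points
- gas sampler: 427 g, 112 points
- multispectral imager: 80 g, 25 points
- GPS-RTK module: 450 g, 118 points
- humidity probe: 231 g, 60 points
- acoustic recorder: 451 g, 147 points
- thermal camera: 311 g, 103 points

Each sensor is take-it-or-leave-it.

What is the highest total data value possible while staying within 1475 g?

Ranking by ratio (data value/g): anemometer 0.35, thermal camera 0.33, acoustic recorder 0.33.
Best packing: anemometer + multispectral imager + humidity probe + acoustic recorder + thermal camera — 1393 g, 447 total.
Every other selection either busts 1475 g or fails to beat 447.

447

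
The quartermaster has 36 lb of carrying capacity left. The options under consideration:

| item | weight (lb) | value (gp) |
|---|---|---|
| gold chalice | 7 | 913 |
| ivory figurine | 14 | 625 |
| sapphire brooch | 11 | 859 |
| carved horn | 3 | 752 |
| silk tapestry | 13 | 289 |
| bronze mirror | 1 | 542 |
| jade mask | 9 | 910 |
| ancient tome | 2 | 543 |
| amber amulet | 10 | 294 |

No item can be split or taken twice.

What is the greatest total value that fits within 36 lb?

By value per lb: bronze mirror 542.00, ancient tome 271.50, carved horn 250.67 lead.
Gold chalice + sapphire brooch + carved horn + bronze mirror + jade mask + ancient tome uses 33 of the 36 lb and totals 4519.

4519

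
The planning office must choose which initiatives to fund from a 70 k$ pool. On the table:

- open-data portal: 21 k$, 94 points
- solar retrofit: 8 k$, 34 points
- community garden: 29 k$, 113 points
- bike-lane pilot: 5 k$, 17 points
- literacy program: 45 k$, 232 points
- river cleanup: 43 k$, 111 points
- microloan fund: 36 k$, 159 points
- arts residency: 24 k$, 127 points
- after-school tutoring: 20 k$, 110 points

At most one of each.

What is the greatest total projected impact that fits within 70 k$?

359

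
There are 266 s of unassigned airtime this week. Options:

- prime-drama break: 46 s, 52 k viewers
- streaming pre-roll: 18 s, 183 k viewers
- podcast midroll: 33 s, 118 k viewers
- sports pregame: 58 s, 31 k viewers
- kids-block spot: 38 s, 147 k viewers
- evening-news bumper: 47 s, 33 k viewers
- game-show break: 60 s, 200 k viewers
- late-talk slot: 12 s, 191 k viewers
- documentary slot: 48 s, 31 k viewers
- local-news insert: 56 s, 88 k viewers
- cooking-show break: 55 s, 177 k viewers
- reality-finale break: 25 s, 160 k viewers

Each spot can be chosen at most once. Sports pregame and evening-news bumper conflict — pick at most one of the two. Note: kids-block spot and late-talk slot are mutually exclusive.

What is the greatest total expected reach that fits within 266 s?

1117

Density check — late-talk slot 15.92, streaming pre-roll 10.17, reality-finale break 6.40 are the best per s.
Taking streaming pre-roll + podcast midroll + game-show break + late-talk slot + local-news insert + cooking-show break + reality-finale break: 259 s used, 1117 in expected reach.
The closest alternative, prime-drama break + streaming pre-roll + podcast midroll + game-show break + late-talk slot + cooking-show break + reality-finale break, reaches only 1081.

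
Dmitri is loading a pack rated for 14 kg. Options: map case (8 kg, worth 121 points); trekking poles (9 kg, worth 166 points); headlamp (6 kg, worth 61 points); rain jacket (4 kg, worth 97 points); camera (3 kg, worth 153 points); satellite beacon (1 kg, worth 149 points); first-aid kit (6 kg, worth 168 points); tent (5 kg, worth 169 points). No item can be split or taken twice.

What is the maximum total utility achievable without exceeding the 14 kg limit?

568

The ratio ordering already packs tightly: rain jacket + camera + satellite beacon + tent, 13 kg, 568.
Every other selection either busts 14 kg or fails to beat 568.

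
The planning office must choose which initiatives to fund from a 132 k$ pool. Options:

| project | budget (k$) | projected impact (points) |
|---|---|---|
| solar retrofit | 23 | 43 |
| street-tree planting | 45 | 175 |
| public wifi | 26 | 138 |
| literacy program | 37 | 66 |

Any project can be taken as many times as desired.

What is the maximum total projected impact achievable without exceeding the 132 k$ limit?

690

Density check — public wifi 5.31, street-tree planting 3.89, solar retrofit 1.87, literacy program 1.78 are the best per k$.
5×public wifi uses 130 of the 132 k$ and totals 690.
Every other selection either busts 132 k$ or fails to beat 690.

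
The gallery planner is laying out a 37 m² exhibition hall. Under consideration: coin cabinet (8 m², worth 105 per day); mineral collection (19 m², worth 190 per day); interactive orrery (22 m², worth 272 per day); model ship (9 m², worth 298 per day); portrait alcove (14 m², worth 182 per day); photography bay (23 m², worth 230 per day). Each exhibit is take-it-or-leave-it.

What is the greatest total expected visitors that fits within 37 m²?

The ratio heuristic lands on coin cabinet + model ship + portrait alcove (585) but leaves 6 m² idle.
Dropping portrait alcove frees 14 m²; slotting in mineral collection (19 m²) lifts the total to 593 at 36 m².
No other feasible combination exceeds 593.

593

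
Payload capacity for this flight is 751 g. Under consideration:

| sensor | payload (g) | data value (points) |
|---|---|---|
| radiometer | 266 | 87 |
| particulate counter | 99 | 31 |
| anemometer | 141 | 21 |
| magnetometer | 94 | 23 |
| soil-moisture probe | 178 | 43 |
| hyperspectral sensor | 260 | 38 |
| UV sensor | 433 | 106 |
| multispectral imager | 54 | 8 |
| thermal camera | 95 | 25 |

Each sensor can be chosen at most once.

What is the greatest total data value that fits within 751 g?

209

The ratio ordering already packs tightly: radiometer + particulate counter + magnetometer + soil-moisture probe + thermal camera, 732 g, 209.
Runner-up radiometer + particulate counter + anemometer + magnetometer + multispectral imager + thermal camera tops out at 195.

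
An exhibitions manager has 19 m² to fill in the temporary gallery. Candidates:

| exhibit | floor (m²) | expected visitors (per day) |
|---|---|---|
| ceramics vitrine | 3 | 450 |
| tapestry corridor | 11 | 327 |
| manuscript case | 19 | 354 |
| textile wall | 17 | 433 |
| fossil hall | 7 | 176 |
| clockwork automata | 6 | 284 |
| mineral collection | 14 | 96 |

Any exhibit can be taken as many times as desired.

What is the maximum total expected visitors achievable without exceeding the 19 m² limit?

Taking 6×ceramics vitrine: 18 m² used, 2700 in expected visitors.
Every other selection either busts 19 m² or fails to beat 2700.

2700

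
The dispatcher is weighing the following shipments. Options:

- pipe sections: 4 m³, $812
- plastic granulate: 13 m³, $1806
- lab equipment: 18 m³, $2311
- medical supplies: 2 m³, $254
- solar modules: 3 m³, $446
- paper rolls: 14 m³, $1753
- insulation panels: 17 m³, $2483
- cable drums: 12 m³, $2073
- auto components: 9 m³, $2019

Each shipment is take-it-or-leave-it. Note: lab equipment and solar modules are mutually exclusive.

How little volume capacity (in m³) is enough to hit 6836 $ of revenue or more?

40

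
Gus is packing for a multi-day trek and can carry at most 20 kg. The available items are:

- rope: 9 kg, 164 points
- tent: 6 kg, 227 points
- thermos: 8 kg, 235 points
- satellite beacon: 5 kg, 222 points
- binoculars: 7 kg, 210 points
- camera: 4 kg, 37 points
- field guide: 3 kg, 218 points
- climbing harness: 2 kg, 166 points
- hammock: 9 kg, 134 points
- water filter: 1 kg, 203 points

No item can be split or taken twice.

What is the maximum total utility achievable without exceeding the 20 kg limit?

1049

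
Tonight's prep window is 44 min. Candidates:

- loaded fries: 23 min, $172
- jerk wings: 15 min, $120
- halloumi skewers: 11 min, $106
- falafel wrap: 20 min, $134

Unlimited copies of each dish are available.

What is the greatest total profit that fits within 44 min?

Taking 4×halloumi skewers: 44 min used, 424 in profit.
Every other selection either busts 44 min or fails to beat 424.

424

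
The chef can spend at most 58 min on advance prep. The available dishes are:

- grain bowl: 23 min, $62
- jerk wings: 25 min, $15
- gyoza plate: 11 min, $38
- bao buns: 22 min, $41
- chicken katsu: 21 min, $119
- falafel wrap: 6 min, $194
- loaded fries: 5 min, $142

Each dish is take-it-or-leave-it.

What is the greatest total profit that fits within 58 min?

517

Taking the top-ratio dishes first gives gyoza plate + chicken katsu + falafel wrap + loaded fries for 493 (43 min).
Replace gyoza plate with grain bowl: the trade gains 24 net, giving 517 at 55 min.
No other feasible combination exceeds 517.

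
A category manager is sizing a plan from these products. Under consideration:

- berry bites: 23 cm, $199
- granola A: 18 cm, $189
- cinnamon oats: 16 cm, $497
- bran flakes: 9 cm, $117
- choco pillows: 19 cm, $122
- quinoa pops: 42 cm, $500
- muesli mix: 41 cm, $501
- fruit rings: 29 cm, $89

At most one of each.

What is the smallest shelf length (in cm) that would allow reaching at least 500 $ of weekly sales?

25

Look for the lowest-shelf combination reaching 500.
Taking cinnamon oats + bran flakes gives 614 (≥ 500) for 25 cm.
Any bundle with less than 25 cm falls short of 500.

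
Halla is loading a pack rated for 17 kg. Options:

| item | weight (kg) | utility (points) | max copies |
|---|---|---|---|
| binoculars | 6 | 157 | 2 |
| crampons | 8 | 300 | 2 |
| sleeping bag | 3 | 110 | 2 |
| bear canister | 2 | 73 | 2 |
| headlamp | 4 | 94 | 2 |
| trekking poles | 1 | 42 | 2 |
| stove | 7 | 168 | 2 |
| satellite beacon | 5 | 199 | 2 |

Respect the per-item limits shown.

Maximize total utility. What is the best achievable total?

Sleeping bag + bear canister + 2×trekking poles + 2×satellite beacon uses 17 of the 17 kg and totals 665.
Every other selection either busts 17 kg or exceeds an availability limit or fails to beat 665.

665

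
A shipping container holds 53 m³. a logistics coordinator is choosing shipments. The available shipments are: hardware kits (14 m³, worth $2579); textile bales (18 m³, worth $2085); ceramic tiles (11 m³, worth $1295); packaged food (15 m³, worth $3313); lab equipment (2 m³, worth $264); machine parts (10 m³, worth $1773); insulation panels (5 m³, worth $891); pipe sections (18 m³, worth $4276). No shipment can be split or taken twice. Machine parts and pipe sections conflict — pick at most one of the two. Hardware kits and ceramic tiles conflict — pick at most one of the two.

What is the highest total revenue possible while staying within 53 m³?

11059

Hardware kits + packaged food + insulation panels + pipe sections uses 52 of the 53 m³ and totals 11059.
Runner-up hardware kits + packaged food + lab equipment + pipe sections tops out at 10432.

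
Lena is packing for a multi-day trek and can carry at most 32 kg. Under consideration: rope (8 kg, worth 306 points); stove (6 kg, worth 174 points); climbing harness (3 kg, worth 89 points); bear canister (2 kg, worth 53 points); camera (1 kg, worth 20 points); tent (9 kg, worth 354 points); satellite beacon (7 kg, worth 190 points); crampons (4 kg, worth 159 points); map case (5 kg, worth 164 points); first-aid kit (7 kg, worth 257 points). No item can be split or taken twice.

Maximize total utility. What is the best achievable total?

1185

Density check — crampons 39.75, tent 39.33, rope 38.25, first-aid kit 36.71 are the best per kg.
Rope + climbing harness + camera + tent + crampons + first-aid kit uses 32 of the 32 kg and totals 1185.
Runner-up rope + climbing harness + tent + map case + first-aid kit tops out at 1170.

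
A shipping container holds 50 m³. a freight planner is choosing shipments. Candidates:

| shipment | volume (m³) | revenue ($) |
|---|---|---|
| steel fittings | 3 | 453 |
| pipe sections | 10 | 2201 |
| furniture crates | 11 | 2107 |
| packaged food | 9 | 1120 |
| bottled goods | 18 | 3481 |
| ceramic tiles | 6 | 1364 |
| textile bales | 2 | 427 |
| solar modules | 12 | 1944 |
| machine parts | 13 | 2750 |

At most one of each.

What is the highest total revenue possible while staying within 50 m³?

Density check — ceramic tiles 227.33, pipe sections 220.10, textile bales 213.50, machine parts 211.54 are the best per m³.
The ratio heuristic lands on pipe sections + bottled goods + ceramic tiles + textile bales + machine parts (10223) but leaves 1 m³ idle.
The 2 m³ tied up in textile bales is better spent on steel fittings — total rises to 10249 (50 m³).
The closest alternative, pipe sections + bottled goods + ceramic tiles + textile bales + machine parts, reaches only 10223.

10249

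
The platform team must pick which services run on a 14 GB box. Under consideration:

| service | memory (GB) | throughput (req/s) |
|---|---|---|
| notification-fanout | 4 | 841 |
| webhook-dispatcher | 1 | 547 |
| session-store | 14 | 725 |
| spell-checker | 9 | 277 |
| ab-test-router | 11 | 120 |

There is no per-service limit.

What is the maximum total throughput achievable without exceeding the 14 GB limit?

Taking 14×webhook-dispatcher: 14 GB used, 7658 in throughput.
No other feasible combination exceeds 7658.

7658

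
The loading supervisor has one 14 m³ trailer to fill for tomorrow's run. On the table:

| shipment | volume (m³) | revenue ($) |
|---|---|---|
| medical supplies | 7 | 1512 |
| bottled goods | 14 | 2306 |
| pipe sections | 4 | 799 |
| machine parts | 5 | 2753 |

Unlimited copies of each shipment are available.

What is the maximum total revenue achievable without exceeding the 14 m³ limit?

By revenue per m³: machine parts 550.60, medical supplies 216.00, pipe sections 199.75 lead.
Taking pipe sections + 2×machine parts: 14 m³ used, 6305 in revenue.
Every other selection either busts 14 m³ or fails to beat 6305.

6305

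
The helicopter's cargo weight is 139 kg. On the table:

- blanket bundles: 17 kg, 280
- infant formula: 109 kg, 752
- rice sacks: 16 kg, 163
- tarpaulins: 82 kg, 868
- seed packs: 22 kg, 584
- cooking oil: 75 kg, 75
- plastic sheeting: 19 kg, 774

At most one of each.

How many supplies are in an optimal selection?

4

Best achievable people served is 2389.
For example rice sacks + tarpaulins + seed packs + plastic sheeting achieves it, using 139 kg.
Every optimal selection uses 4 supplies.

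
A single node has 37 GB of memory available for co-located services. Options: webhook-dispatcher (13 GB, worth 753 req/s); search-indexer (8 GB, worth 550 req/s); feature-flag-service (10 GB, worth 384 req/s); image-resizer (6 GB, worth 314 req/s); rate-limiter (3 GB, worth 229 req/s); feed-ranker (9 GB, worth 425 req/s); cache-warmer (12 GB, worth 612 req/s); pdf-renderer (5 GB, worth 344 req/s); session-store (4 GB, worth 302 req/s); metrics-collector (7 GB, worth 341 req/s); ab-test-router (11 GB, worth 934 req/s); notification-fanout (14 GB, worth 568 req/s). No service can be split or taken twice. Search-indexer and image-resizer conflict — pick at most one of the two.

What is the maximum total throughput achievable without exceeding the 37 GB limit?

2581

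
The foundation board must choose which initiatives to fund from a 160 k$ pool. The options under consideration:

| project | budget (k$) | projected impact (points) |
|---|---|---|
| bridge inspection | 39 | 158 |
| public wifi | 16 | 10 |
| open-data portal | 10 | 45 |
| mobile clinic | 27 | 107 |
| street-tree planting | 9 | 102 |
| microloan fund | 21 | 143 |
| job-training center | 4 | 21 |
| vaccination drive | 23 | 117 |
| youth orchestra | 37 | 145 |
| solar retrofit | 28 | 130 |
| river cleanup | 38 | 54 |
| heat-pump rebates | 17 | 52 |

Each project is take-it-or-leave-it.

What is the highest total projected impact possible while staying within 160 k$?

810

Filling by ratio: bridge inspection + open-data portal + street-tree planting + microloan fund + job-training center + vaccination drive + solar retrofit + heat-pump rebates for 768, with 9 k$ left unused.
Dropping bridge inspection and heat-pump rebates frees 56 k$; slotting in mobile clinic + youth orchestra (64 k$) lifts the total to 810 at 159 k$.
Runner-up bridge inspection + open-data portal + mobile clinic + street-tree planting + microloan fund + vaccination drive + solar retrofit tops out at 802.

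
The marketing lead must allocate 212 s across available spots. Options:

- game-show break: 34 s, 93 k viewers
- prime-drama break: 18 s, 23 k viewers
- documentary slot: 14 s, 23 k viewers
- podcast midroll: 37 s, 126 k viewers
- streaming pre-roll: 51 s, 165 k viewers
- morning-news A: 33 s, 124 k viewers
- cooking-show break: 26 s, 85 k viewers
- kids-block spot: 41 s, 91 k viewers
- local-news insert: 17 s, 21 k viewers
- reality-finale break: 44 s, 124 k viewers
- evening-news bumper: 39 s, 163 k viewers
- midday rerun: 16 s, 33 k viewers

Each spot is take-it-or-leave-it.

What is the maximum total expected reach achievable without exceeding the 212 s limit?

Taking the top-ratio spots first gives podcast midroll + streaming pre-roll + morning-news A + cooking-show break + evening-news bumper + midday rerun for 696 (202 s).
Replace cooking-show break with game-show break: the trade gains 8 net, giving 704 at 210 s.
No other feasible combination exceeds 704.

704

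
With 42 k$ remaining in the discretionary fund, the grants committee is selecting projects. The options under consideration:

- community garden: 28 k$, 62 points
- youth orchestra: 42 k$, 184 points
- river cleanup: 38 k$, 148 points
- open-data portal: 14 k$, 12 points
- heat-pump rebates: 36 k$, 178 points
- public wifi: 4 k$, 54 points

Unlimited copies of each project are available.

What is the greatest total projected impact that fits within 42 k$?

10×public wifi uses 40 of the 42 k$ and totals 540.

540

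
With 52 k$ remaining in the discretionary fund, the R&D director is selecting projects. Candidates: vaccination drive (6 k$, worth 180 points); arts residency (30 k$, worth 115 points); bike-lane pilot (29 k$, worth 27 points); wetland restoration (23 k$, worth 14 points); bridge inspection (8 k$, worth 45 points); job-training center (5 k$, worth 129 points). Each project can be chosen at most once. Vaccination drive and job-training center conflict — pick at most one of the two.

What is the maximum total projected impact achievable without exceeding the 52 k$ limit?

Vaccination drive + arts residency + bridge inspection uses 44 of the 52 k$ and totals 340.
Next best is vaccination drive + arts residency at 295 (36 k$) — short by 45.

340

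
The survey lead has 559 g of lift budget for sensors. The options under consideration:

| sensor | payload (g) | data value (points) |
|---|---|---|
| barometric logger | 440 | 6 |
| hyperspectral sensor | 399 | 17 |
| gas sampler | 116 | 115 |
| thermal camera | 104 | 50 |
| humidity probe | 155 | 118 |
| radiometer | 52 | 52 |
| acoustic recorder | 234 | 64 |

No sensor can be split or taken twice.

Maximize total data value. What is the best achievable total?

349

A density-first pass picks gas sampler + thermal camera + humidity probe + radiometer — 335 at 427 g.
Dropping thermal camera frees 104 g; slotting in acoustic recorder (234 g) lifts the total to 349 at 557 g.
Next best is gas sampler + thermal camera + humidity probe + radiometer at 335 (427 g) — short by 14.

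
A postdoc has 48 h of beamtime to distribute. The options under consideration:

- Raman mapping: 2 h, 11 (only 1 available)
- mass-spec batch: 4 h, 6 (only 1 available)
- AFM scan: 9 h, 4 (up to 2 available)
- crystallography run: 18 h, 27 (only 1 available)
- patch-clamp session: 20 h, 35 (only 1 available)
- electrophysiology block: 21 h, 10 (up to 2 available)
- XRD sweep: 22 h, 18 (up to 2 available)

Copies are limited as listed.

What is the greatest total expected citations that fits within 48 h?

79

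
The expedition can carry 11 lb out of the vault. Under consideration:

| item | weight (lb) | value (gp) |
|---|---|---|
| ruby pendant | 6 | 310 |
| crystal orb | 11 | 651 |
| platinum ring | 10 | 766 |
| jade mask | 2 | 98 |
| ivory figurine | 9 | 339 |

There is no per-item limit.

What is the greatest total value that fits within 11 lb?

766

Ranking by ratio (value/lb): platinum ring 76.60, crystal orb 59.18, ruby pendant 51.67.
Best packing: platinum ring — 10 lb, 766 total.
That's the maximum — no swap from here does better than 766.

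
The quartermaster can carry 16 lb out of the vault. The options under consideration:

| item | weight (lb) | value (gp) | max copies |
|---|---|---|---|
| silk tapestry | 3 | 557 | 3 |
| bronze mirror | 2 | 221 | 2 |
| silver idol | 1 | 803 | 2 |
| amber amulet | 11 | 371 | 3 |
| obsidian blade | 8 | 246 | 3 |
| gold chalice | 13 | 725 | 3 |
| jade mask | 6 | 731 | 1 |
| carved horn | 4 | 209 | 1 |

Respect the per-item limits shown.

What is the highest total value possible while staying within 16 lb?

3719

By value per lb: silver idol 803.00, silk tapestry 185.67, jade mask 121.83, bronze mirror 110.50 lead.
Best packing: 3×silk tapestry + 2×bronze mirror + 2×silver idol — 15 lb, 3719 total.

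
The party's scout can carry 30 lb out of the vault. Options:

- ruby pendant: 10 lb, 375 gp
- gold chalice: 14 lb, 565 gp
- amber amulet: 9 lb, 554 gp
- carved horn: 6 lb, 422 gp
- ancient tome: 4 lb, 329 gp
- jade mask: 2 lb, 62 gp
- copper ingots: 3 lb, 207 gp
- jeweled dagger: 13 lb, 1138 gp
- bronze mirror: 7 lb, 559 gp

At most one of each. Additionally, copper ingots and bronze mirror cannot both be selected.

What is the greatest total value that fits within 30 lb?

By value per lb: jeweled dagger 87.54, ancient tome 82.25, bronze mirror 79.86, carved horn 70.33 lead.
Carved horn + ancient tome + jeweled dagger + bronze mirror uses 30 of the 30 lb and totals 2448.
An exhaustive check of the 512 subsets confirms 2448.

2448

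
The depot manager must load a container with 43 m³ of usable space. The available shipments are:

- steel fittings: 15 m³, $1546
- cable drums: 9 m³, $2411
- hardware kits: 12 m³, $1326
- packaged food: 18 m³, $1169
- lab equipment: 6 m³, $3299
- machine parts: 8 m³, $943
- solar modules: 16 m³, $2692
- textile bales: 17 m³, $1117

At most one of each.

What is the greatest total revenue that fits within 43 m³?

9728

By revenue per m³: lab equipment 549.83, cable drums 267.89, solar modules 168.25, machine parts 117.88 lead.
Taking the top-ratio shipments first gives cable drums + lab equipment + machine parts + solar modules for 9345 (39 m³).
Dropping machine parts frees 8 m³; slotting in hardware kits (12 m³) lifts the total to 9728 at 43 m³.
That's the maximum — no swap from here does better than 9728.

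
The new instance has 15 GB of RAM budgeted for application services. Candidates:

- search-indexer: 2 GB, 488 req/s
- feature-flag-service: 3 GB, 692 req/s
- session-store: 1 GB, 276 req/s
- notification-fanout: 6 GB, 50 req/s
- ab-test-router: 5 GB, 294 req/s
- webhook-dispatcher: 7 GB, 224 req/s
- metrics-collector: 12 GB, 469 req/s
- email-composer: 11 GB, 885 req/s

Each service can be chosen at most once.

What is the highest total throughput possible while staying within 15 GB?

Density check — session-store 276.00, search-indexer 244.00, feature-flag-service 230.67 are the best per GB.
Filling by ratio: search-indexer + feature-flag-service + session-store + ab-test-router for 1750, with 4 GB left unused.
The 7 GB tied up in search-indexer and ab-test-router is better spent on email-composer — total rises to 1853 (15 GB).
Runner-up search-indexer + feature-flag-service + session-store + ab-test-router tops out at 1750.

1853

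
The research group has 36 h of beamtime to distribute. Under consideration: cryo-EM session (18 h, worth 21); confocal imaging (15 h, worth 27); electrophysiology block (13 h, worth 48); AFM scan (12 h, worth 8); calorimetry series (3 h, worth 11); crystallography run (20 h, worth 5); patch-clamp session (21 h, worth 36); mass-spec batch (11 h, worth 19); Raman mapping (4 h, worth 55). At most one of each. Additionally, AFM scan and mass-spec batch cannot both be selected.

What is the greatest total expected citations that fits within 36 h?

141

Taking confocal imaging + electrophysiology block + calorimetry series + Raman mapping: 35 h used, 141 in expected citations.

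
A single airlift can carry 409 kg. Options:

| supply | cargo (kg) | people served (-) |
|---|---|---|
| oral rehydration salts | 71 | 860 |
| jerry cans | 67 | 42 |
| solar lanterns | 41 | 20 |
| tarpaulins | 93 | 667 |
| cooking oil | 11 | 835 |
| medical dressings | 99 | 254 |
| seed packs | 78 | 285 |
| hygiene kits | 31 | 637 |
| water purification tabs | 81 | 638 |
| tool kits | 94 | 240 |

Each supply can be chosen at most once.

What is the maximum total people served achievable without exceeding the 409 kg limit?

Density check — cooking oil 75.91, hygiene kits 20.55, oral rehydration salts 12.11 are the best per kg.
Oral rehydration salts + solar lanterns + tarpaulins + cooking oil + seed packs + hygiene kits + water purification tabs uses 406 of the 409 kg and totals 3942.

3942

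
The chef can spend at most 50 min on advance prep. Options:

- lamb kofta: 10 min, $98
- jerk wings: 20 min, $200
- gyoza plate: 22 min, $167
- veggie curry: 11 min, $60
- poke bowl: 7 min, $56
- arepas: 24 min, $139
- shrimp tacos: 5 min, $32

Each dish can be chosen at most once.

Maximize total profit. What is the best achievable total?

423

Density check — jerk wings 10.00, lamb kofta 9.80, poke bowl 8.00, gyoza plate 7.59 are the best per min.
A density-first pass picks lamb kofta + jerk wings + poke bowl + shrimp tacos — 386 at 42 min.
Dropping lamb kofta and shrimp tacos frees 15 min; slotting in gyoza plate (22 min) lifts the total to 423 at 49 min.
The spare 1 min is too small for any remaining dish, and no exchange beats 423.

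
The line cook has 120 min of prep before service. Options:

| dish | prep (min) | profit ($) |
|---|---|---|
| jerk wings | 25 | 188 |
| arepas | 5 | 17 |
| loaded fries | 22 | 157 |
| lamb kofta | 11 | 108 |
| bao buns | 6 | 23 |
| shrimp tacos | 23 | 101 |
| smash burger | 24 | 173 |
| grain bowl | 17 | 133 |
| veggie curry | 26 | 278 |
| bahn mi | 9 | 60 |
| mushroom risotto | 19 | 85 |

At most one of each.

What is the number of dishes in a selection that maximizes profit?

6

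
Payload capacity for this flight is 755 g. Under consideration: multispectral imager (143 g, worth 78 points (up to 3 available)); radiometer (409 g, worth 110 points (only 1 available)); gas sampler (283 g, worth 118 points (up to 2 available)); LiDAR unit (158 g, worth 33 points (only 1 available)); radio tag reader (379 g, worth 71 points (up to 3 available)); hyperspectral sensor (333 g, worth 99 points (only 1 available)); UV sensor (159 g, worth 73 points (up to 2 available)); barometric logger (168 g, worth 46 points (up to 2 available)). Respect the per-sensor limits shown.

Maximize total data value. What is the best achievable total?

Best packing: 3×multispectral imager + 2×UV sensor — 747 g, 380 total.
Every other selection either busts 755 g or exceeds an availability limit or fails to beat 380.

380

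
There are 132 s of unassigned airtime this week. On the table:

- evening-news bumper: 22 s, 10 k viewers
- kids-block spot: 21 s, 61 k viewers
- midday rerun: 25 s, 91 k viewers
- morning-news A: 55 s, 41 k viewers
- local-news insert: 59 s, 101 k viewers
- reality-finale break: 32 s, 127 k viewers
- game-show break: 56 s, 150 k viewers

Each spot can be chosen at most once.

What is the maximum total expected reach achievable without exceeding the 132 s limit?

368

The ratio heuristic lands on evening-news bumper + kids-block spot + midday rerun + reality-finale break (289) but leaves 32 s idle.
The 43 s tied up in evening-news bumper and kids-block spot is better spent on game-show break — total rises to 368 (113 s).
Runner-up evening-news bumper + kids-block spot + reality-finale break + game-show break tops out at 348.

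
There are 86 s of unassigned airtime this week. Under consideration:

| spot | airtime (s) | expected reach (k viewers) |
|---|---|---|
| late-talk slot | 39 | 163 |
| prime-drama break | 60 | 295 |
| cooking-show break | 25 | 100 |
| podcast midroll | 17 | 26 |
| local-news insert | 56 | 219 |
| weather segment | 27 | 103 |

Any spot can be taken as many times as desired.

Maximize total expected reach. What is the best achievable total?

395

Best packing: prime-drama break + cooking-show break — 85 s, 395 total.
The spare 1 s is too small for any remaining spot, and no exchange beats 395.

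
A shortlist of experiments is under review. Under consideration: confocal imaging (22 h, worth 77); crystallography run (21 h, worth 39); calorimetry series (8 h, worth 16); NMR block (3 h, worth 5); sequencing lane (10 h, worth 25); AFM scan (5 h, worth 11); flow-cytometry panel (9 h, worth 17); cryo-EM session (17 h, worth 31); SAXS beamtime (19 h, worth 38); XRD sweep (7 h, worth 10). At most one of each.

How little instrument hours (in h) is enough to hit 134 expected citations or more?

48

Minimise h subject to total expected citations ≥ 134.
confocal imaging + calorimetry series + NMR block + sequencing lane + AFM scan reaches 134 using 48 h.
No combination under 48 h hits 134.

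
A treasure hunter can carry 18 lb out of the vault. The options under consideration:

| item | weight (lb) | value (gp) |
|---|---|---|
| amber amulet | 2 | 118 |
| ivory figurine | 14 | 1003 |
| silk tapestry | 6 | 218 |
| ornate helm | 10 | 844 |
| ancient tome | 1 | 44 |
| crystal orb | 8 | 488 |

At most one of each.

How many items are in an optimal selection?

2

The maximum value within 18 lb is 1332.
For example ornate helm + crystal orb achieves it, using 18 lb.
All optima have 2 items.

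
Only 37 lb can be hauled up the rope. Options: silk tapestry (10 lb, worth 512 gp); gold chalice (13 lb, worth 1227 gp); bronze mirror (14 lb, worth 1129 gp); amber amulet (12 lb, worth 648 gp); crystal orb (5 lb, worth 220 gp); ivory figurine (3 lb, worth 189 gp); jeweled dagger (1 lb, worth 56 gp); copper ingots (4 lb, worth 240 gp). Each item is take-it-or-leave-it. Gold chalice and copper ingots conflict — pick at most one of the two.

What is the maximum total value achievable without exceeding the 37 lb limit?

Density check — gold chalice 94.38, bronze mirror 80.64, ivory figurine 63.00, copper ingots 60.00 are the best per lb.
Best packing: silk tapestry + gold chalice + bronze mirror — 37 lb, 2868 total.

2868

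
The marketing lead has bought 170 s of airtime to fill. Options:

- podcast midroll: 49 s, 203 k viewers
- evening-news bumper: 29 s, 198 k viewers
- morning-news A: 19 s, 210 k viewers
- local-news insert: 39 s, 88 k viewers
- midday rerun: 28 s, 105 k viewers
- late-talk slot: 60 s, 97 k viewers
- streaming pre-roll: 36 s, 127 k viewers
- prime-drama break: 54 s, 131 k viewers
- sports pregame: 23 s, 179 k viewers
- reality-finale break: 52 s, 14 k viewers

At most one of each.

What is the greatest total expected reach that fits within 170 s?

917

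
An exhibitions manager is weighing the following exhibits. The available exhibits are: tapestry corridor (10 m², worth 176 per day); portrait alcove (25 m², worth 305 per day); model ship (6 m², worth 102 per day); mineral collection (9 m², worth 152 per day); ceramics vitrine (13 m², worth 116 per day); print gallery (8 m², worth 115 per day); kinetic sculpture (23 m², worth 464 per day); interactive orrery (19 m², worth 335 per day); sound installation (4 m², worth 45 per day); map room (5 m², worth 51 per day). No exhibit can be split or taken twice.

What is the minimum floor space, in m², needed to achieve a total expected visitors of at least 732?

39

Look for the lowest-floor combination reaching 732.
Taking tapestry corridor + model ship + kinetic sculpture gives 742 (≥ 732) for 39 m².
No combination under 39 m² hits 732.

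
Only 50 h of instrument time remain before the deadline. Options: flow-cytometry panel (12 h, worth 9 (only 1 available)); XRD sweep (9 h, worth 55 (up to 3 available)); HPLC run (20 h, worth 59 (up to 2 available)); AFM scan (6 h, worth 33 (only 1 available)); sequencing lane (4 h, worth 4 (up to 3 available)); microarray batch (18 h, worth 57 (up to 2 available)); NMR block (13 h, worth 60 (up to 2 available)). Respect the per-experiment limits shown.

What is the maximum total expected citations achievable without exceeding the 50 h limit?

Taking the top-ratio experiments first gives 3×XRD sweep + AFM scan + sequencing lane + NMR block for 262 (50 h).
Dropping XRD sweep and sequencing lane frees 13 h; slotting in NMR block (13 h) lifts the total to 263 at 50 h.
That's the maximum — no swap from here does better than 263.

263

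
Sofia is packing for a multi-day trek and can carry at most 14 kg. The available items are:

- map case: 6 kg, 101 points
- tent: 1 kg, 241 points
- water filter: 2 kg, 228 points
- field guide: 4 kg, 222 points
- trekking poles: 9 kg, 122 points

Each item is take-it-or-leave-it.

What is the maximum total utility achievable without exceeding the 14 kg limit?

By utility per kg: tent 241.00, water filter 114.00, field guide 55.50 lead.
Taking map case + tent + water filter + field guide: 13 kg used, 792 in utility.

792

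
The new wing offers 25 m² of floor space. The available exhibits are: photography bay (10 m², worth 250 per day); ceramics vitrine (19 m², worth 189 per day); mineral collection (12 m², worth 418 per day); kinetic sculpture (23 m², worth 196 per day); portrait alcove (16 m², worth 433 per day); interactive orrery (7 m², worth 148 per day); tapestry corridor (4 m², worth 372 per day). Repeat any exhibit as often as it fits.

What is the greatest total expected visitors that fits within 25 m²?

2232

By expected visitors per m²: tapestry corridor 93.00, mineral collection 34.83, portrait alcove 27.06 lead.
Best packing: 6×tapestry corridor — 24 m², 2232 total.
No other feasible combination exceeds 2232.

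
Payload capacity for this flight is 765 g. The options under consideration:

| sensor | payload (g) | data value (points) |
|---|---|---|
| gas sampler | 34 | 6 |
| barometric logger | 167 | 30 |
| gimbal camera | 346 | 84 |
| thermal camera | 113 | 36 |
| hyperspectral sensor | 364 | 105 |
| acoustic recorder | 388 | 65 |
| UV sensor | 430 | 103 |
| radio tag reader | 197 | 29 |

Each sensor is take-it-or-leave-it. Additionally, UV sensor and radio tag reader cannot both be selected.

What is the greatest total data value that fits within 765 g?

195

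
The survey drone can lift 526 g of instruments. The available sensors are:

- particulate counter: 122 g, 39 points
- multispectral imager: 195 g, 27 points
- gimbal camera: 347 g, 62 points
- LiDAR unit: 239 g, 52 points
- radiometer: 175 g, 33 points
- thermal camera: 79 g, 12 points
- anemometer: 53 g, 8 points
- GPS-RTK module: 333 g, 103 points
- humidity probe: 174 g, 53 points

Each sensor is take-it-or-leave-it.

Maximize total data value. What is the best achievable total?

Filling by ratio: particulate counter + anemometer + GPS-RTK module for 150, with 18 g left unused.
The 175 g tied up in particulate counter and anemometer is better spent on humidity probe — total rises to 156 (507 g).
Nothing else within 526 g beats 156.

156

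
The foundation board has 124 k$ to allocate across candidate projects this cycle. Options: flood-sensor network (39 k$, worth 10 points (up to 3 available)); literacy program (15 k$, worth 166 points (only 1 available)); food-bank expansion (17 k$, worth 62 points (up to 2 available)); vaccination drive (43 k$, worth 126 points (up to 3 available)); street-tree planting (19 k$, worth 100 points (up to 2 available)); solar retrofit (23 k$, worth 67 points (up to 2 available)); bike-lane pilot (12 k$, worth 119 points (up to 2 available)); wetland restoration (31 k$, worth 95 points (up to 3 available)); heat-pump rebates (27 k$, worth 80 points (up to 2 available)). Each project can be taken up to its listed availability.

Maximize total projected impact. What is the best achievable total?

746

Taking the top-ratio projects first gives literacy program + 2×food-bank expansion + 2×street-tree planting + 2×bike-lane pilot for 728 (111 k$).
The 17 k$ tied up in food-bank expansion is better spent on heat-pump rebates — total rises to 746 (121 k$).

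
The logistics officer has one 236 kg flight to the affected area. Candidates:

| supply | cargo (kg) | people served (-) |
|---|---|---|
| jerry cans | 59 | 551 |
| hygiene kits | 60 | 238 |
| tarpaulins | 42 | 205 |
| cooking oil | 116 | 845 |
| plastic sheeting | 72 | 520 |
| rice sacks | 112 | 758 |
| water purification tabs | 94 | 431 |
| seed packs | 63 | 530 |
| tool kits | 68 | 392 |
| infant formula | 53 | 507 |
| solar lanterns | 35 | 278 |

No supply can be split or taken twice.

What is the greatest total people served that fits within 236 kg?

A density-first pass picks jerry cans + seed packs + infant formula + solar lanterns — 1866 at 210 kg.
The 98 kg tied up in seed packs and solar lanterns is better spent on cooking oil — total rises to 1903 (228 kg).
Next best is cooking oil + seed packs + infant formula at 1882 (232 kg) — short by 21.

1903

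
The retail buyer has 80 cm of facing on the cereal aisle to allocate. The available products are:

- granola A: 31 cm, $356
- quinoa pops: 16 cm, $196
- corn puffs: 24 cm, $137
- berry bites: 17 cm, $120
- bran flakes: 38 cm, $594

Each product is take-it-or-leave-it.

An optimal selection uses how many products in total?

2

The maximum weekly sales within 80 cm is 950.
For example granola A + bran flakes achieves it, using 69 cm.
All optima have 2 products.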